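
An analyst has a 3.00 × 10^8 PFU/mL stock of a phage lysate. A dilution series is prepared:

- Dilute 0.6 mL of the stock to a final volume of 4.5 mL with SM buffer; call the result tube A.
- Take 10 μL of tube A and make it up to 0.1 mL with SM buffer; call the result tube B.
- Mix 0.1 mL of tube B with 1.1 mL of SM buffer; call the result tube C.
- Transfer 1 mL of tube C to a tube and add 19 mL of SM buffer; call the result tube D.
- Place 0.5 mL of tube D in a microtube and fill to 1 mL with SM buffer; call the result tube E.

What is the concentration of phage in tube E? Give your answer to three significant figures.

8.33 × 10^3 PFU/mL

Step 1: 0.6 mL brought to 4.5 mL → factor 4.5/0.6 = 7.5
Step 2: 10 μL brought to 0.1 mL → factor 100/10 = 10
Step 3: 0.1 mL + 1.1 mL = 1.2 mL total → factor 1.2/0.1 = 12
Step 4: 1 mL + 19 mL = 20 mL total → factor 20/1 = 20
Step 5: 0.5 mL brought to 1 mL → factor 1/0.5 = 2
Overall dilution factor = 7.5 × 10 × 12 × 20 × 2 = 36000
Final = 3.00 × 10^8 PFU/mL / 36000 = 8.33 × 10^3 PFU/mL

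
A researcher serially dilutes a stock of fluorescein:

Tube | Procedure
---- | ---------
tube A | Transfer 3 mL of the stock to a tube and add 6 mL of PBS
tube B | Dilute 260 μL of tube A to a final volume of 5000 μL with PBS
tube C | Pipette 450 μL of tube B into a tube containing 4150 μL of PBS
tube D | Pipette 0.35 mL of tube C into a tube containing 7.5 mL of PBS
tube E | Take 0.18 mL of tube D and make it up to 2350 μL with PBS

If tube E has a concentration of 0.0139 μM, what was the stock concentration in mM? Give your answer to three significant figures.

2.40 mM

Step 1: 3 mL + 6 mL = 9 mL total → factor 9/3 = 3
Step 2: 260 μL brought to 5000 μL → factor 5000/260 = 19.231
Step 3: 450 μL + 4150 μL = 4600 μL total → factor 4600/450 = 10.222
Step 4: 0.35 mL + 7.5 mL = 7.85 mL total → factor 7.85/0.35 = 22.429
Step 5: 0.18 mL brought to 2350 μL → factor 2.35/0.18 = 13.056
Overall dilution factor = 3 × 19.231 × 10.222 × 22.429 × 13.056 = 1.7269 × 10^5
Stock = 0.0139 μM × 1.7269 × 10^5 = 2400 μM = 2.40 mM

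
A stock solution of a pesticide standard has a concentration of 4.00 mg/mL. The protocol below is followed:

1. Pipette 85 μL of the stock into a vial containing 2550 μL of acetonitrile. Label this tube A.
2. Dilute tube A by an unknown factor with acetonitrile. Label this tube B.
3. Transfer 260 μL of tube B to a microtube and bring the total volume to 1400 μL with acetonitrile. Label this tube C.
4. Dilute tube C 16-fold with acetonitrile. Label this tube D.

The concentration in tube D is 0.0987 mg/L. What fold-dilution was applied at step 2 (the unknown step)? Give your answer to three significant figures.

15.2-fold

Step 1: 85 μL + 2550 μL = 2635 μL total → factor 2635/85 = 31
Step 2: unknown factor x
Step 3: 260 μL brought to 1400 μL → factor 1400/260 = 5.3846
Step 4: 16-fold → factor 16
Product of known-step factors = 2670.8
Overall factor = 4.00 mg/mL / (0.0987 mg/L) = 40527
x = 40527 / 2670.8 = 15.2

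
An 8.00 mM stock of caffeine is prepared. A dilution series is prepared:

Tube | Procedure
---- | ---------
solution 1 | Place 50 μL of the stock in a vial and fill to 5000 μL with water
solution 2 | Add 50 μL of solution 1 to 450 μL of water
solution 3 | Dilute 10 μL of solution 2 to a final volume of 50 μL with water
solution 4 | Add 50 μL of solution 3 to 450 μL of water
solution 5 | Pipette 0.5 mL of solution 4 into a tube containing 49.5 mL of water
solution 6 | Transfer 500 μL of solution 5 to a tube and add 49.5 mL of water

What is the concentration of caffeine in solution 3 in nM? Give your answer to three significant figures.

Step 1: 50 μL brought to 5000 μL → factor 5000/50 = 100
Step 2: 50 μL + 450 μL = 500 μL total → factor 500/50 = 10
Step 3: 10 μL brought to 50 μL → factor 50/10 = 5
Dilution factor through solution 3 = 100 × 10 × 5 = 5000
[solution 3] = 8.00 mM / 5000 = 0.001600 mM = 1.60 × 10^3 nM

1.60 × 10^3 nM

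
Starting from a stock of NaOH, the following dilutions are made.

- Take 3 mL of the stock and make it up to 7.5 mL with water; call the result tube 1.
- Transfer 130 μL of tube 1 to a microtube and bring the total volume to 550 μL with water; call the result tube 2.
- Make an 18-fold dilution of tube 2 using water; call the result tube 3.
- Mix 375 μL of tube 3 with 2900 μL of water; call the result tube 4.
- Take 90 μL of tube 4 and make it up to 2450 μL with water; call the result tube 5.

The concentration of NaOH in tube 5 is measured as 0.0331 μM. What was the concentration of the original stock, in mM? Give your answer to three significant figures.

1.50 mM

Step 1: 3 mL brought to 7.5 mL → factor 7.5/3 = 2.5
Step 2: 130 μL brought to 550 μL → factor 550/130 = 4.2308
Step 3: 18-fold → factor 18
Step 4: 375 μL + 2900 μL = 3275 μL total → factor 3275/375 = 8.7333
Step 5: 90 μL brought to 2450 μL → factor 2450/90 = 27.222
Overall dilution factor = 2.5 × 4.2308 × 18 × 8.7333 × 27.222 = 45262
Stock = 0.0331 μM × 45262 = 1498 μM = 1.50 mM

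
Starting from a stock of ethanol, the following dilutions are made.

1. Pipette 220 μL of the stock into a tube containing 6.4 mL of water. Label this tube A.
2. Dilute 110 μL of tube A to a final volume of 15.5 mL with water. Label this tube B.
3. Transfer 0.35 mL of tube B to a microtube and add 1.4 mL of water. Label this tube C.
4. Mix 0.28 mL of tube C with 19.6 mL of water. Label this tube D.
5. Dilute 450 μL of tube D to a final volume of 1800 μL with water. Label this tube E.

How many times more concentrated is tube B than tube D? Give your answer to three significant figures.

Step 1: 220 μL + 6.4 mL = 6620 μL total → factor 6620/220 = 30.091
Step 2: 110 μL brought to 15.5 mL → factor 15500/110 = 140.91
Step 3: 0.35 mL + 1.4 mL = 1.75 mL total → factor 1.75/0.35 = 5
Step 4: 0.28 mL + 19.6 mL = 19.88 mL total → factor 19.88/0.28 = 71
Dilution factor to tube B = 4240.1; to tube D = 1.5052 × 10^6
[tube B]/[tube D] = (factor to tube D)/(factor to tube B) = 1.5052 × 10^6/4240.1 = 355

355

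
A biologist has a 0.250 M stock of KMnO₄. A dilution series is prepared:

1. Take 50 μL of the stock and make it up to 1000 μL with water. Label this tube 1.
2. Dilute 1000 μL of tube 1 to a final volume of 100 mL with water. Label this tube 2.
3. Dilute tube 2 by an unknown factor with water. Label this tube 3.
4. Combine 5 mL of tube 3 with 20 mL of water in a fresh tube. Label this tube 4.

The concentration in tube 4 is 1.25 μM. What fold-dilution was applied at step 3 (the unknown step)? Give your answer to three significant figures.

Step 1: 50 μL brought to 1000 μL → factor 1000/50 = 20
Step 2: 1000 μL brought to 100 mL → factor 1 × 10^5/1000 = 100
Step 3: unknown factor x
Step 4: 5 mL + 20 mL = 25 mL total → factor 25/5 = 5
Product of known-step factors = 10000
Overall factor = 0.250 M / (1.25 μM) = 2 × 10^5
x = 2 × 10^5 / 10000 = 20.0

20.0-fold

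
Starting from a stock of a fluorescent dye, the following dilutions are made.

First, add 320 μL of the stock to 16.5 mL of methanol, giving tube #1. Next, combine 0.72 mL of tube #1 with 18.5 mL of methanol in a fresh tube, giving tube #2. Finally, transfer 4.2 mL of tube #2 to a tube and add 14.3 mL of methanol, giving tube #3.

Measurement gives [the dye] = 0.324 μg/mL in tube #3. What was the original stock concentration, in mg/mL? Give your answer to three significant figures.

Step 1: 320 μL + 16.5 mL = 16820 μL total → factor 16820/320 = 52.562
Step 2: 0.72 mL + 18.5 mL = 19.22 mL total → factor 19.22/0.72 = 26.694
Step 3: 4.2 mL + 14.3 mL = 18.5 mL total → factor 18.5/4.2 = 4.4048
Overall dilution factor = 52.562 × 26.694 × 4.4048 = 6180.4
Stock = 0.324 μg/mL × 6180.4 = 2002 μg/mL = 2.00 mg/mL

2.00 mg/mL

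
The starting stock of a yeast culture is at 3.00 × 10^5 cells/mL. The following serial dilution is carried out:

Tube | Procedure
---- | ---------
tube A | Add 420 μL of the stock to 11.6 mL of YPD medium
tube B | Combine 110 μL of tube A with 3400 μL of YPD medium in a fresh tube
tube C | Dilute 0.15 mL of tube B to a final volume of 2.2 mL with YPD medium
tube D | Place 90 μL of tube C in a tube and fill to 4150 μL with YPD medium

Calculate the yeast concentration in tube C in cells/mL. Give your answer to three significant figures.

22.4 cells/mL

Step 1: 420 μL + 11.6 mL = 12020 μL total → factor 12020/420 = 28.619
Step 2: 110 μL + 3400 μL = 3510 μL total → factor 3510/110 = 31.909
Step 3: 0.15 mL brought to 2.2 mL → factor 2.2/0.15 = 14.667
Dilution factor through tube C = 28.619 × 31.909 × 14.667 = 13394
[tube C] = 3.00 × 10^5 cells/mL / 13394 = 22.4 cells/mL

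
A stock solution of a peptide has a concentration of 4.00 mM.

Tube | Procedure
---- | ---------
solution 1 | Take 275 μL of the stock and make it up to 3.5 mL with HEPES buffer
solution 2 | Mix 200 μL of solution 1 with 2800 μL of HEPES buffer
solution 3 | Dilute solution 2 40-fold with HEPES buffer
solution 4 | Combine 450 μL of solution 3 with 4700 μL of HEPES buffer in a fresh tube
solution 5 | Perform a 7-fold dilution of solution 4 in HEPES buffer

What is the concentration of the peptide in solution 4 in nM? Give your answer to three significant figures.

45.8 nM

Step 1: 275 μL brought to 3.5 mL → factor 3500/275 = 12.727
Step 2: 200 μL + 2800 μL = 3000 μL total → factor 3000/200 = 15
Step 3: 40-fold → factor 40
Step 4: 450 μL + 4700 μL = 5150 μL total → factor 5150/450 = 11.444
Dilution factor through solution 4 = 12.727 × 15 × 40 × 11.444 = 87394
[solution 4] = 4.00 mM / 87394 = 4.577 × 10^-5 mM = 45.8 nM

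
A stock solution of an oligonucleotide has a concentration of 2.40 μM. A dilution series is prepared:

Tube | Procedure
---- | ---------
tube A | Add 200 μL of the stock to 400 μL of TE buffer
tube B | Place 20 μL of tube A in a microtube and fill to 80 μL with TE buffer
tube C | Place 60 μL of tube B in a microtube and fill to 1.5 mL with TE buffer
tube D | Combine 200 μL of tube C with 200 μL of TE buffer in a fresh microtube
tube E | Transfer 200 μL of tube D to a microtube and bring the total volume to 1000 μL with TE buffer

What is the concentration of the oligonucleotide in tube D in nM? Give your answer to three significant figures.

Step 1: 200 μL + 400 μL = 600 μL total → factor 600/200 = 3
Step 2: 20 μL brought to 80 μL → factor 80/20 = 4
Step 3: 60 μL brought to 1.5 mL → factor 1500/60 = 25
Step 4: 200 μL + 200 μL = 400 μL total → factor 400/200 = 2
Dilution factor through tube D = 3 × 4 × 25 × 2 = 600
[tube D] = 2.40 μM / 600 = 0.004000 μM = 4.00 nM

4.00 nM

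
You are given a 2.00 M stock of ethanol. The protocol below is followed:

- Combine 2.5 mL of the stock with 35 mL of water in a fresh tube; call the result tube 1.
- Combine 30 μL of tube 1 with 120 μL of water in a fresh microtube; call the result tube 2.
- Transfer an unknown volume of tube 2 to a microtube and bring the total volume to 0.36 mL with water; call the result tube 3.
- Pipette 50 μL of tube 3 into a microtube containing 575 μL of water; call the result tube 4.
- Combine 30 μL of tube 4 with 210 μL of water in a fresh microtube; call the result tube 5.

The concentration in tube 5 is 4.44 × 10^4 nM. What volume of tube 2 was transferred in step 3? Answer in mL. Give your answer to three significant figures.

Step 1: 2.5 mL + 35 mL = 37.5 mL total → factor 37.5/2.5 = 15
Step 2: 30 μL + 120 μL = 150 μL total → factor 150/30 = 5
Step 3: v brought to 0.36 mL → factor = 0.36 mL/v
Step 4: 50 μL + 575 μL = 625 μL total → factor 625/50 = 12.5
Step 5: 30 μL + 210 μL = 240 μL total → factor 240/30 = 8
Product of known-step factors = 7500
Overall factor = 2.00 M / (4.44 × 10^4 nM) = 45045
Step-3 factor = 45045 / 7500 = 6.006
v = 0.36 mL / 6.006 = 0.0599 mL

0.0599 mL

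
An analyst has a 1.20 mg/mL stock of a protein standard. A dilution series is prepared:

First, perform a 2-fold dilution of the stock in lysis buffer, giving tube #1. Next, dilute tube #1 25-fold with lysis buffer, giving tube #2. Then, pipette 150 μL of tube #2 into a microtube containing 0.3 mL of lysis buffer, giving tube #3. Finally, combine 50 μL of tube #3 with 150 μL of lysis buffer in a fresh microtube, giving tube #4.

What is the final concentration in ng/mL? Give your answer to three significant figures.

2.00 × 10^3 ng/mL

Step 1: 2-fold → factor 2
Step 2: 25-fold → factor 25
Step 3: 150 μL + 0.3 mL = 450 μL total → factor 450/150 = 3
Step 4: 50 μL + 150 μL = 200 μL total → factor 200/50 = 4
Overall dilution factor = 2 × 25 × 3 × 4 = 600
Final = 1.20 mg/mL / 600 = 0.002000 mg/mL = 2.00 × 10^3 ng/mL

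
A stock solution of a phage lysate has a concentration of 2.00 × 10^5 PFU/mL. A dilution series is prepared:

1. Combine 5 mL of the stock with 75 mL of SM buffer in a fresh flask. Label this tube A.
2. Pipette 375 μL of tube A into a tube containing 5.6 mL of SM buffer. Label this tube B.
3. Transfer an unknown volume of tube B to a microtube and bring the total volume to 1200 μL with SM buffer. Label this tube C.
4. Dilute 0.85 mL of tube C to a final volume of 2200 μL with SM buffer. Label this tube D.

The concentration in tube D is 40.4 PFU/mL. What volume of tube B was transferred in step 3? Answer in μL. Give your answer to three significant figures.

Step 1: 5 mL + 75 mL = 80 mL total → factor 80/5 = 16
Step 2: 375 μL + 5.6 mL = 5975 μL total → factor 5975/375 = 15.933
Step 3: v brought to 1200 μL → factor = 1200 μL/v
Step 4: 0.85 mL brought to 2200 μL → factor 2.2/0.85 = 2.5882
Product of known-step factors = 659.83
Overall factor = 2.00 × 10^5 PFU/mL / (40.4 PFU/mL) = 4950.5
Step-3 factor = 4950.5 / 659.83 = 7.5027
v = 1200 μL / 7.5027 = 160 μL

160 μL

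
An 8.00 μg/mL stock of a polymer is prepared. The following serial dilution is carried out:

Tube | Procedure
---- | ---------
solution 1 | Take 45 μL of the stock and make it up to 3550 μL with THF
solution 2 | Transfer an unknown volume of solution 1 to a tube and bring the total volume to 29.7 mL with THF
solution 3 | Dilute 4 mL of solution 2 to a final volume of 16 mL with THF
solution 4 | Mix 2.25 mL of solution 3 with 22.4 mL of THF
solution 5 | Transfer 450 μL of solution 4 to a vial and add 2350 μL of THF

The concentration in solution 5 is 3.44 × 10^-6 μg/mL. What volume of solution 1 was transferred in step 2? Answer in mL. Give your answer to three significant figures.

Step 1: 45 μL brought to 3550 μL → factor 3550/45 = 78.889
Step 2: v brought to 29.7 mL → factor = 29.7 mL/v
Step 3: 4 mL brought to 16 mL → factor 16/4 = 4
Step 4: 2.25 mL + 22.4 mL = 24.65 mL total → factor 24.65/2.25 = 10.956
Step 5: 450 μL + 2350 μL = 2800 μL total → factor 2800/450 = 6.2222
Product of known-step factors = 21511
Overall factor = 8.00 μg/mL / (3.44 × 10^-6 μg/mL) = 2.3256 × 10^6
Step-2 factor = 2.3256 × 10^6 / 21511 = 108.11
v = 29.7 mL / 108.11 = 0.275 mL

0.275 mL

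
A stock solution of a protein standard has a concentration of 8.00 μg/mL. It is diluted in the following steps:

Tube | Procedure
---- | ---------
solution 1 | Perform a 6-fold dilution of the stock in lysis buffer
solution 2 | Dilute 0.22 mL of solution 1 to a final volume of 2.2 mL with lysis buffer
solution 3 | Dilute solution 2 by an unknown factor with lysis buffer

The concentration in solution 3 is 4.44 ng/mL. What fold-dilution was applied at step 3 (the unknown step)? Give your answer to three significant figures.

30.0-fold

Step 1: 6-fold → factor 6
Step 2: 0.22 mL brought to 2.2 mL → factor 2.2/0.22 = 10
Step 3: unknown factor x
Product of known-step factors = 60
Overall factor = 8.00 μg/mL / (4.44 ng/mL) = 1801.8
x = 1801.8 / 60 = 30.0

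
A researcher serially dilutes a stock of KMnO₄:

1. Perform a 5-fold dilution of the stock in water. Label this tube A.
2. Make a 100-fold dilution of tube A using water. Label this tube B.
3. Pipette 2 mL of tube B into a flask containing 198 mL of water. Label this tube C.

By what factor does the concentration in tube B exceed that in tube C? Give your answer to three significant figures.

100

Step 1: 5-fold → factor 5
Step 2: 100-fold → factor 100
Step 3: 2 mL + 198 mL = 200 mL total → factor 200/2 = 100
Dilution factor to tube B = 500; to tube C = 50000
[tube B]/[tube C] = (factor to tube C)/(factor to tube B) = 50000/500 = 100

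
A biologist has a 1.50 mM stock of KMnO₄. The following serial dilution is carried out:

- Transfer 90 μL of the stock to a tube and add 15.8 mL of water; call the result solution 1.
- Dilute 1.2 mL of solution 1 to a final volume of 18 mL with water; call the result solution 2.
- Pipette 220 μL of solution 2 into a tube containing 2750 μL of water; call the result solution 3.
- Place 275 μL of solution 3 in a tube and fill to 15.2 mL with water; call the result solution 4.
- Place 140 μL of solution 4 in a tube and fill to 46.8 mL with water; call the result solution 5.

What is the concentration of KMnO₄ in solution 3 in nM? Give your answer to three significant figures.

42.0 nM

Step 1: 90 μL + 15.8 mL = 15890 μL total → factor 15890/90 = 176.56
Step 2: 1.2 mL brought to 18 mL → factor 18/1.2 = 15
Step 3: 220 μL + 2750 μL = 2970 μL total → factor 2970/220 = 13.5
Dilution factor through solution 3 = 176.56 × 15 × 13.5 = 35752
[solution 3] = 1.50 mM / 35752 = 4.196 × 10^-5 mM = 42.0 nM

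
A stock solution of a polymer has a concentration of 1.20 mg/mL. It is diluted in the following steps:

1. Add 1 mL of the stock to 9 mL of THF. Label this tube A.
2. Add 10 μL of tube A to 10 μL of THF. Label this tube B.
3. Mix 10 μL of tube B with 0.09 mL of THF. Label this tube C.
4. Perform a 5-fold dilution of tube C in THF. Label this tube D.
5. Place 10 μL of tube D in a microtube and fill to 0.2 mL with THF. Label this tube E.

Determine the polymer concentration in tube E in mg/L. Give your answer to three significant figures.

0.0600 mg/L

Step 1: 1 mL + 9 mL = 10 mL total → factor 10/1 = 10
Step 2: 10 μL + 10 μL = 20 μL total → factor 20/10 = 2
Step 3: 10 μL + 0.09 mL = 100 μL total → factor 100/10 = 10
Step 4: 5-fold → factor 5
Step 5: 10 μL brought to 0.2 mL → factor 200/10 = 20
Overall dilution factor = 10 × 2 × 10 × 5 × 20 = 20000
Final = 1.20 mg/mL / 20000 = 6.000 × 10^-5 mg/mL = 0.0600 mg/L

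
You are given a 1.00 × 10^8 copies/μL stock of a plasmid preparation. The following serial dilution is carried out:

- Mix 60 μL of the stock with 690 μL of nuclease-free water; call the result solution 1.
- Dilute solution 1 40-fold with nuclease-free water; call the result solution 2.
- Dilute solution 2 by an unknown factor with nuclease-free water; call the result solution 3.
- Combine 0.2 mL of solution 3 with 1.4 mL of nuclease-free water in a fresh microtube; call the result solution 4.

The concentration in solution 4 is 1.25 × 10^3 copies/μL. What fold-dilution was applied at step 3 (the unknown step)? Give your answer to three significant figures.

20.0-fold

Step 1: 60 μL + 690 μL = 750 μL total → factor 750/60 = 12.5
Step 2: 40-fold → factor 40
Step 3: unknown factor x
Step 4: 0.2 mL + 1.4 mL = 1.6 mL total → factor 1.6/0.2 = 8
Product of known-step factors = 4000
Overall factor = 1.00 × 10^8 copies/μL / (1.25 × 10^3 copies/μL) = 80000
x = 80000 / 4000 = 20.0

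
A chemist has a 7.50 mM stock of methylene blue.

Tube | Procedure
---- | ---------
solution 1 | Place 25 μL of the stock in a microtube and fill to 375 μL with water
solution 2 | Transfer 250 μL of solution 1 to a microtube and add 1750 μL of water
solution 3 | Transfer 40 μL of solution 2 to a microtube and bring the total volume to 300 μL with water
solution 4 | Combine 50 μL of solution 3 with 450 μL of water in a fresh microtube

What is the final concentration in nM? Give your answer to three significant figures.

Step 1: 25 μL brought to 375 μL → factor 375/25 = 15
Step 2: 250 μL + 1750 μL = 2000 μL total → factor 2000/250 = 8
Step 3: 40 μL brought to 300 μL → factor 300/40 = 7.5
Step 4: 50 μL + 450 μL = 500 μL total → factor 500/50 = 10
Overall dilution factor = 15 × 8 × 7.5 × 10 = 9000
Final = 7.50 mM / 9000 = 0.0008333 mM = 833 nM

833 nM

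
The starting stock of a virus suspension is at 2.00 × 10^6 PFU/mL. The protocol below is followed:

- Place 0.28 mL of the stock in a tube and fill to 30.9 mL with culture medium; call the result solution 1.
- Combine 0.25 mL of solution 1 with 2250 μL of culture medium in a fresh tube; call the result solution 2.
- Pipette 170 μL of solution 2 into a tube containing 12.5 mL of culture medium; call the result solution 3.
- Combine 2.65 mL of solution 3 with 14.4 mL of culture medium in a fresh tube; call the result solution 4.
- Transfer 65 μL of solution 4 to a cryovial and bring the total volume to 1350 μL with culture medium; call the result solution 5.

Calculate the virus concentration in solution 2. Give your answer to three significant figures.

1.81 × 10^3 PFU/mL

Step 1: 0.28 mL brought to 30.9 mL → factor 30.9/0.28 = 110.36
Step 2: 0.25 mL + 2250 μL = 2.5 mL total → factor 2.5/0.25 = 10
Dilution factor through solution 2 = 110.36 × 10 = 1103.6
[solution 2] = 2.00 × 10^6 PFU/mL / 1103.6 = 1.81 × 10^3 PFU/mL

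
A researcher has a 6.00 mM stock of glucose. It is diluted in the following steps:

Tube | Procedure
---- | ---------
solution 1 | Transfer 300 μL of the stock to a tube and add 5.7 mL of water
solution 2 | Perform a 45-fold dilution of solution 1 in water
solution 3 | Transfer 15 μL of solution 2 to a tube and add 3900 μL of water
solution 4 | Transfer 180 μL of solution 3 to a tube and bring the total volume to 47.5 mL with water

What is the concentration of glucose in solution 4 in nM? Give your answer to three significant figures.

0.0968 nM

Step 1: 300 μL + 5.7 mL = 6000 μL total → factor 6000/300 = 20
Step 2: 45-fold → factor 45
Step 3: 15 μL + 3900 μL = 3915 μL total → factor 3915/15 = 261
Step 4: 180 μL brought to 47.5 mL → factor 47500/180 = 263.89
Overall dilution factor = 20 × 45 × 261 × 263.89 = 6.1988 × 10^7
Final = 6.00 mM / 6.1988 × 10^7 = 9.679 × 10^-8 mM = 0.0968 nM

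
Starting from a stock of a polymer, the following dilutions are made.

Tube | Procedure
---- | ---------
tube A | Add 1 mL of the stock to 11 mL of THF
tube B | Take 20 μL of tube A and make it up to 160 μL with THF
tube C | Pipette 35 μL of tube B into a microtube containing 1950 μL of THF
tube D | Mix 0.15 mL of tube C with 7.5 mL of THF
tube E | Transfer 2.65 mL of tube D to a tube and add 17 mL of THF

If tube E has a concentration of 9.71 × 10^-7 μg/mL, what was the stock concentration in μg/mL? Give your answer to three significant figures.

Step 1: 1 mL + 11 mL = 12 mL total → factor 12/1 = 12
Step 2: 20 μL brought to 160 μL → factor 160/20 = 8
Step 3: 35 μL + 1950 μL = 1985 μL total → factor 1985/35 = 56.714
Step 4: 0.15 mL + 7.5 mL = 7.65 mL total → factor 7.65/0.15 = 51
Step 5: 2.65 mL + 17 mL = 19.65 mL total → factor 19.65/2.65 = 7.4151
Overall dilution factor = 12 × 8 × 56.714 × 51 × 7.4151 = 2.059 × 10^6
Stock = 9.71 × 10^-7 μg/mL × 2.059 × 10^6 = 2.00 μg/mL

2.00 μg/mL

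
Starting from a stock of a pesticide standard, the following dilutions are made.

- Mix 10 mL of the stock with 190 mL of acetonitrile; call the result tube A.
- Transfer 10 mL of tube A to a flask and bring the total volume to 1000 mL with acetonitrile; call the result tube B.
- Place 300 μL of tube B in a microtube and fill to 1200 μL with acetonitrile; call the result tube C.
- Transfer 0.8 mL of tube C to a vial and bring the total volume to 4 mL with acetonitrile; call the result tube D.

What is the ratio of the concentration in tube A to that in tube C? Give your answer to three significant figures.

Step 1: 10 mL + 190 mL = 200 mL total → factor 200/10 = 20
Step 2: 10 mL brought to 1000 mL → factor 1000/10 = 100
Step 3: 300 μL brought to 1200 μL → factor 1200/300 = 4
Dilution factor to tube A = 20; to tube C = 8000
[tube A]/[tube C] = (factor to tube C)/(factor to tube A) = 8000/20 = 400

400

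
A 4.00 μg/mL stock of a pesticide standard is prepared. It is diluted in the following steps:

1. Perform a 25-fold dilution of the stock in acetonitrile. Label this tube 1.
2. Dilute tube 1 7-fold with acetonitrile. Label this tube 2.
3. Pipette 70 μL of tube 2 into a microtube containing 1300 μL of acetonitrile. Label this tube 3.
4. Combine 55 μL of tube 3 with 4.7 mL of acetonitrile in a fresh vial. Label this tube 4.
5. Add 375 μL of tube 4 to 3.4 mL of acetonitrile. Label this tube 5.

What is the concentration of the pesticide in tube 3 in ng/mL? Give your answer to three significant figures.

1.17 ng/mL

Step 1: 25-fold → factor 25
Step 2: 7-fold → factor 7
Step 3: 70 μL + 1300 μL = 1370 μL total → factor 1370/70 = 19.571
Dilution factor through tube 3 = 25 × 7 × 19.571 = 3425
[tube 3] = 4.00 μg/mL / 3425 = 0.001168 μg/mL = 1.17 ng/mL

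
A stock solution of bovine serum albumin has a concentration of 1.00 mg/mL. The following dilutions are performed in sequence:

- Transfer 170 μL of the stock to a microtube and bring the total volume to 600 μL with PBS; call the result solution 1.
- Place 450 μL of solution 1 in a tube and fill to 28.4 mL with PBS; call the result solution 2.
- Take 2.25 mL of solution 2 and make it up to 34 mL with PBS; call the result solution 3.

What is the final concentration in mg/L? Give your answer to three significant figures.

Step 1: 170 μL brought to 600 μL → factor 600/170 = 3.5294
Step 2: 450 μL brought to 28.4 mL → factor 28400/450 = 63.111
Step 3: 2.25 mL brought to 34 mL → factor 34/2.25 = 15.111
Overall dilution factor = 3.5294 × 63.111 × 15.111 = 3365.9
Final = 1.00 mg/mL / 3365.9 = 0.0002971 mg/mL = 0.297 mg/L

0.297 mg/L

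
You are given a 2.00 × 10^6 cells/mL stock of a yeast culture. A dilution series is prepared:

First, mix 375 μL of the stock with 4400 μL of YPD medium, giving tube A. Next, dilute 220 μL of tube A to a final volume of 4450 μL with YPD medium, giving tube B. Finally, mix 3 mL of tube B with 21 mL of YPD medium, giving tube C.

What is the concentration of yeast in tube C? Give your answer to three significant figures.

Step 1: 375 μL + 4400 μL = 4775 μL total → factor 4775/375 = 12.733
Step 2: 220 μL brought to 4450 μL → factor 4450/220 = 20.227
Step 3: 3 mL + 21 mL = 24 mL total → factor 24/3 = 8
Overall dilution factor = 12.733 × 20.227 × 8 = 2060.5
Final = 2.00 × 10^6 cells/mL / 2060.5 = 971 cells/mL

971 cells/mL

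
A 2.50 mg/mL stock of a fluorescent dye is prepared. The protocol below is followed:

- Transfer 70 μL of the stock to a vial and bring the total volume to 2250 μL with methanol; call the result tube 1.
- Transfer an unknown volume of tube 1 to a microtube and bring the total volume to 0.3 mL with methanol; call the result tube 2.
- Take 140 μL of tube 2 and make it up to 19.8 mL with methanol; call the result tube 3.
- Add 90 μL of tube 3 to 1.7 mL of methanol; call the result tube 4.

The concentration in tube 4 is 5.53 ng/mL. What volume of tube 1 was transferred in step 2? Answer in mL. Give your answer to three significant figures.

Step 1: 70 μL brought to 2250 μL → factor 2250/70 = 32.143
Step 2: v brought to 0.3 mL → factor = 0.3 mL/v
Step 3: 140 μL brought to 19.8 mL → factor 19800/140 = 141.43
Step 4: 90 μL + 1.7 mL = 1790 μL total → factor 1790/90 = 19.889
Product of known-step factors = 90413
Overall factor = 2.50 mg/mL / (5.53 ng/mL) = 4.5208 × 10^5
Step-2 factor = 4.5208 × 10^5 / 90413 = 5.0001
v = 0.3 mL / 5.0001 = 0.0600 mL

0.0600 mL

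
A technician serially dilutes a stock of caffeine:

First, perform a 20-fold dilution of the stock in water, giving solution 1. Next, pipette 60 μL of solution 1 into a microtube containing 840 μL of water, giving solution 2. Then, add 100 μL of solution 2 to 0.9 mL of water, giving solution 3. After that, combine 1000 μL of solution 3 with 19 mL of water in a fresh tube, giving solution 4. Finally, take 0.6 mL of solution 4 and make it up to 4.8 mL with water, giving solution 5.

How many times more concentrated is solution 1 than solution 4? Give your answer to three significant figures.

Step 1: 20-fold → factor 20
Step 2: 60 μL + 840 μL = 900 μL total → factor 900/60 = 15
Step 3: 100 μL + 0.9 mL = 1000 μL total → factor 1000/100 = 10
Step 4: 1000 μL + 19 mL = 20000 μL total → factor 20000/1000 = 20
Dilution factor to solution 1 = 20; to solution 4 = 60000
[solution 1]/[solution 4] = (factor to solution 4)/(factor to solution 1) = 60000/20 = 3.00 × 10^3

3.00 × 10^3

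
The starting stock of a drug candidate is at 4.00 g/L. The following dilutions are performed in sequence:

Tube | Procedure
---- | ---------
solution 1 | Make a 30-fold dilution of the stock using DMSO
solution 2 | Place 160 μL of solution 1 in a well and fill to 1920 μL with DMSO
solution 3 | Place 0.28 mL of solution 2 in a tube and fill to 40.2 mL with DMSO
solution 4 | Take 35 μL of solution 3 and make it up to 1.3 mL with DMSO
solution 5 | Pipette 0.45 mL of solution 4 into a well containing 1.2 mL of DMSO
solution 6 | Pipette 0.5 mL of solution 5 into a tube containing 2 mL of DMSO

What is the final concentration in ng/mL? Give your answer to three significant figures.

Step 1: 30-fold → factor 30
Step 2: 160 μL brought to 1920 μL → factor 1920/160 = 12
Step 3: 0.28 mL brought to 40.2 mL → factor 40.2/0.28 = 143.57
Step 4: 35 μL brought to 1.3 mL → factor 1300/35 = 37.143
Step 5: 0.45 mL + 1.2 mL = 1.65 mL total → factor 1.65/0.45 = 3.6667
Step 6: 0.5 mL + 2 mL = 2.5 mL total → factor 2.5/0.5 = 5
Overall dilution factor = 30 × 12 × 143.57 × 37.143 × 3.6667 × 5 = 3.5196 × 10^7
Final = 4.00 g/L / 3.5196 × 10^7 = 1.137 × 10^-7 g/L = 0.114 ng/mL

0.114 ng/mL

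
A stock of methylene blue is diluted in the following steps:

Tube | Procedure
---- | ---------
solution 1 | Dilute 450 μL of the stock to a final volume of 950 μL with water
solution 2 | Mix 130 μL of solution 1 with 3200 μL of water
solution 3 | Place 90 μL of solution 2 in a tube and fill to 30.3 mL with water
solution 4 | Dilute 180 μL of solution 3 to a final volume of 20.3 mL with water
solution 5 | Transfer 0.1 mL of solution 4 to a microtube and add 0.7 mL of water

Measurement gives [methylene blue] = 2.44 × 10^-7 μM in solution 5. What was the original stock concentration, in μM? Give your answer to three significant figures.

Step 1: 450 μL brought to 950 μL → factor 950/450 = 2.1111
Step 2: 130 μL + 3200 μL = 3330 μL total → factor 3330/130 = 25.615
Step 3: 90 μL brought to 30.3 mL → factor 30300/90 = 336.67
Step 4: 180 μL brought to 20.3 mL → factor 20300/180 = 112.78
Step 5: 0.1 mL + 0.7 mL = 0.8 mL total → factor 0.8/0.1 = 8
Overall dilution factor = 2.1111 × 25.615 × 336.67 × 112.78 × 8 = 1.6426 × 10^7
Stock = 2.44 × 10^-7 μM × 1.6426 × 10^7 = 4.01 μM

4.01 μM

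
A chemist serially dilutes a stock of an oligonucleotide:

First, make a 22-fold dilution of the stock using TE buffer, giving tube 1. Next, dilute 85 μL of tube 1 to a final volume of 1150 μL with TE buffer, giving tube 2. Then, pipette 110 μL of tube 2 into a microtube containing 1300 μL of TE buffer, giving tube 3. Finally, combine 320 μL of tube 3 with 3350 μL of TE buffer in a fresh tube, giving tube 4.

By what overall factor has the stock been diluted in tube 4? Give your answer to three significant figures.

Step 1: 22-fold → factor 22
Step 2: 85 μL brought to 1150 μL → factor 1150/85 = 13.529
Step 3: 110 μL + 1300 μL = 1410 μL total → factor 1410/110 = 12.818
Step 4: 320 μL + 3350 μL = 3670 μL total → factor 3670/320 = 11.469
Overall dilution factor = 22 × 13.529 × 12.818 × 11.469 = 43757

4.38 × 10^4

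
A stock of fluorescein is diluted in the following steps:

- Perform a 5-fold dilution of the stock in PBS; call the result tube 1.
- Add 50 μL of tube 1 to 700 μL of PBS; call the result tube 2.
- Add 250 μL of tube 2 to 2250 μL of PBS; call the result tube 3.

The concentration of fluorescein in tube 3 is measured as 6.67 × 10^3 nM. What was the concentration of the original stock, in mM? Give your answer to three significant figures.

Step 1: 5-fold → factor 5
Step 2: 50 μL + 700 μL = 750 μL total → factor 750/50 = 15
Step 3: 250 μL + 2250 μL = 2500 μL total → factor 2500/250 = 10
Overall dilution factor = 5 × 15 × 10 = 750
Stock = 6.67 × 10^3 nM × 750 = 5.002 × 10^6 nM = 5.00 mM

5.00 mM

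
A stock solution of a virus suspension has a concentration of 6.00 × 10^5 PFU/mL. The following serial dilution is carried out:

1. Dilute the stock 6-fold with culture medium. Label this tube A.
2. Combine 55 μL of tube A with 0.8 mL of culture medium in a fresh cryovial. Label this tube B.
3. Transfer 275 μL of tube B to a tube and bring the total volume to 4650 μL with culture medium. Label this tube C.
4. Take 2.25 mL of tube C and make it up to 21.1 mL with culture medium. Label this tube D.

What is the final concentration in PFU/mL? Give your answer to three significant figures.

40.6 PFU/mL

Step 1: 6-fold → factor 6
Step 2: 55 μL + 0.8 mL = 855 μL total → factor 855/55 = 15.545
Step 3: 275 μL brought to 4650 μL → factor 4650/275 = 16.909
Step 4: 2.25 mL brought to 21.1 mL → factor 21.1/2.25 = 9.3778
Overall dilution factor = 6 × 15.545 × 16.909 × 9.3778 = 14790
Final = 6.00 × 10^5 PFU/mL / 14790 = 40.6 PFU/mL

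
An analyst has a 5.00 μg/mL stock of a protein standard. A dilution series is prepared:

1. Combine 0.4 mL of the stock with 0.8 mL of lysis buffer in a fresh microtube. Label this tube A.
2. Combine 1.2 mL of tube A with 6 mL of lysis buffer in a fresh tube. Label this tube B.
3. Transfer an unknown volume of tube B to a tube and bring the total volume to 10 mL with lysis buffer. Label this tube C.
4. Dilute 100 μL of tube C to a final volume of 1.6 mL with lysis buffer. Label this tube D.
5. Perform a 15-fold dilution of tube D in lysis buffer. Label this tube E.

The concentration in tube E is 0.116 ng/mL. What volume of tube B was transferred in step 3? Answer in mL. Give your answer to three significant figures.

1.00 mL

Step 1: 0.4 mL + 0.8 mL = 1.2 mL total → factor 1.2/0.4 = 3
Step 2: 1.2 mL + 6 mL = 7.2 mL total → factor 7.2/1.2 = 6
Step 3: v brought to 10 mL → factor = 10 mL/v
Step 4: 100 μL brought to 1.6 mL → factor 1600/100 = 16
Step 5: 15-fold → factor 15
Product of known-step factors = 4320
Overall factor = 5.00 μg/mL / (0.116 ng/mL) = 43103
Step-3 factor = 43103 / 4320 = 9.9777
v = 10 mL / 9.9777 = 1.00 mL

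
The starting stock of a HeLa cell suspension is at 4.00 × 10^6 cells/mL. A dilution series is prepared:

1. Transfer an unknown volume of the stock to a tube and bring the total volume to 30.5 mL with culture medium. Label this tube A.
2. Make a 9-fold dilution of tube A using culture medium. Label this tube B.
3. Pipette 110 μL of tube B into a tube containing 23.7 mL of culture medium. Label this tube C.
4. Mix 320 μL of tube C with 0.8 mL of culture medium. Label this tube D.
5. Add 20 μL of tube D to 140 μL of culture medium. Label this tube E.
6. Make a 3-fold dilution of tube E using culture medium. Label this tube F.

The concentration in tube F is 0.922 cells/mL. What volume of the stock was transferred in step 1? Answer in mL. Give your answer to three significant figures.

1.15 mL

Step 1: v brought to 30.5 mL → factor = 30.5 mL/v
Step 2: 9-fold → factor 9
Step 3: 110 μL + 23.7 mL = 23810 μL total → factor 23810/110 = 216.45
Step 4: 320 μL + 0.8 mL = 1120 μL total → factor 1120/320 = 3.5
Step 5: 20 μL + 140 μL = 160 μL total → factor 160/20 = 8
Step 6: 3-fold → factor 3
Product of known-step factors = 1.6364 × 10^5
Overall factor = 4.00 × 10^6 cells/mL / (0.922 cells/mL) = 4.3384 × 10^6
Step-1 factor = 4.3384 × 10^6 / 1.6364 × 10^5 = 26.512
v = 30.5 mL / 26.512 = 1.15 mL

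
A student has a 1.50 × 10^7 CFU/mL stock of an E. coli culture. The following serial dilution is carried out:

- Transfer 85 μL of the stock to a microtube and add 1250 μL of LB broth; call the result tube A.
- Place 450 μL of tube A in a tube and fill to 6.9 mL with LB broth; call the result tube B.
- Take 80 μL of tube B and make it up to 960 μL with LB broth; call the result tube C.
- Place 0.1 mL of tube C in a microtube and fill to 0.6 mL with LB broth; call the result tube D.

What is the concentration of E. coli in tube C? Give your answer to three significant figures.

5.19 × 10^3 CFU/mL

Step 1: 85 μL + 1250 μL = 1335 μL total → factor 1335/85 = 15.706
Step 2: 450 μL brought to 6.9 mL → factor 6900/450 = 15.333
Step 3: 80 μL brought to 960 μL → factor 960/80 = 12
Dilution factor through tube C = 15.706 × 15.333 × 12 = 2889.9
[tube C] = 1.50 × 10^7 CFU/mL / 2889.9 = 5.19 × 10^3 CFU/mL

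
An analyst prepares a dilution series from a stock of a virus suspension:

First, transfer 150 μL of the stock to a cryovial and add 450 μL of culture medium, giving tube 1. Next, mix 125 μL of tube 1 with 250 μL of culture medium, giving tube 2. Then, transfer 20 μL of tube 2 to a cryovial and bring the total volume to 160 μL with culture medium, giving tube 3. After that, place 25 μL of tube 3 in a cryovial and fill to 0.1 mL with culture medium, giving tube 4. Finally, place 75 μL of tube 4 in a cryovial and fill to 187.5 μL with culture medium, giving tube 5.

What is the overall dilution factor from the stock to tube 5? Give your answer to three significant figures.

960

Step 1: 150 μL + 450 μL = 600 μL total → factor 600/150 = 4
Step 2: 125 μL + 250 μL = 375 μL total → factor 375/125 = 3
Step 3: 20 μL brought to 160 μL → factor 160/20 = 8
Step 4: 25 μL brought to 0.1 mL → factor 100/25 = 4
Step 5: 75 μL brought to 187.5 μL → factor 187.5/75 = 2.5
Overall dilution factor = 4 × 3 × 8 × 4 × 2.5 = 960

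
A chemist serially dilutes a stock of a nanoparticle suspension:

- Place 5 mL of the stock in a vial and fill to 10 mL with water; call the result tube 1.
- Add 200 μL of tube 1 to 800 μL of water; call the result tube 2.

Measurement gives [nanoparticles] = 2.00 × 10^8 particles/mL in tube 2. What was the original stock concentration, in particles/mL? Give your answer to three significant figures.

Step 1: 5 mL brought to 10 mL → factor 10/5 = 2
Step 2: 200 μL + 800 μL = 1000 μL total → factor 1000/200 = 5
Overall dilution factor = 2 × 5 = 10
Stock = 2.00 × 10^8 particles/mL × 10 = 2.00 × 10^9 particles/mL

2.00 × 10^9 particles/mL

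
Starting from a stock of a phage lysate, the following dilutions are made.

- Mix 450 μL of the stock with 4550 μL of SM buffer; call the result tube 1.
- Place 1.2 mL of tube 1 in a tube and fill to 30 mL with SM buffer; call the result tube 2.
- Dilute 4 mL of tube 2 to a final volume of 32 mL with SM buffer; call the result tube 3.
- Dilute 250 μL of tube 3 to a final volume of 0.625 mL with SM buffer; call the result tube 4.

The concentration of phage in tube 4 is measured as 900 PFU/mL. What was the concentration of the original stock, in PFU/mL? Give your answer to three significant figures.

5.00 × 10^6 PFU/mL

Step 1: 450 μL + 4550 μL = 5000 μL total → factor 5000/450 = 11.111
Step 2: 1.2 mL brought to 30 mL → factor 30/1.2 = 25
Step 3: 4 mL brought to 32 mL → factor 32/4 = 8
Step 4: 250 μL brought to 0.625 mL → factor 625/250 = 2.5
Overall dilution factor = 11.111 × 25 × 8 × 2.5 = 5555.6
Stock = 900 PFU/mL × 5555.6 = 5.00 × 10^6 PFU/mL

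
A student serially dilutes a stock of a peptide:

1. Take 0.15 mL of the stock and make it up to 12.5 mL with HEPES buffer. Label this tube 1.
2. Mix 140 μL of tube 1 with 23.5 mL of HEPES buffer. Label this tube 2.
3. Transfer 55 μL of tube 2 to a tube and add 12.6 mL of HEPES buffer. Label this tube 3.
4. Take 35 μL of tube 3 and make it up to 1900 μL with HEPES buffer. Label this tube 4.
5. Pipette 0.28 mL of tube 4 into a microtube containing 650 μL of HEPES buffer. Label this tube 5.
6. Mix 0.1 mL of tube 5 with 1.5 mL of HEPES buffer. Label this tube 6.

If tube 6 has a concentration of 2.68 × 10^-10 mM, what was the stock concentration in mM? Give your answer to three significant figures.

Step 1: 0.15 mL brought to 12.5 mL → factor 12.5/0.15 = 83.333
Step 2: 140 μL + 23.5 mL = 23640 μL total → factor 23640/140 = 168.86
Step 3: 55 μL + 12.6 mL = 12655 μL total → factor 12655/55 = 230.09
Step 4: 35 μL brought to 1900 μL → factor 1900/35 = 54.286
Step 5: 0.28 mL + 650 μL = 0.93 mL total → factor 0.93/0.28 = 3.3214
Step 6: 0.1 mL + 1.5 mL = 1.6 mL total → factor 1.6/0.1 = 16
Overall dilution factor = 83.333 × 168.86 × 230.09 × 54.286 × 3.3214 × 16 = 9.3405 × 10^9
Stock = 2.68 × 10^-10 mM × 9.3405 × 10^9 = 2.50 mM

2.50 mM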